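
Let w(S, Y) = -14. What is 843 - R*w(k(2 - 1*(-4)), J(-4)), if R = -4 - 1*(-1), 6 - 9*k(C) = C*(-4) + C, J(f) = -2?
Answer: 801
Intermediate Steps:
k(C) = ⅔ + C/3 (k(C) = ⅔ - (C*(-4) + C)/9 = ⅔ - (-4*C + C)/9 = ⅔ - (-1)*C/3 = ⅔ + C/3)
R = -3 (R = -4 + 1 = -3)
843 - R*w(k(2 - 1*(-4)), J(-4)) = 843 - (-3)*(-14) = 843 - 1*42 = 843 - 42 = 801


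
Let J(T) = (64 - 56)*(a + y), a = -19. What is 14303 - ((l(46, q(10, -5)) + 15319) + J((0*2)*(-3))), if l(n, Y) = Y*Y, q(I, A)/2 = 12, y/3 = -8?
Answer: -1248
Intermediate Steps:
y = -24 (y = 3*(-8) = -24)
q(I, A) = 24 (q(I, A) = 2*12 = 24)
J(T) = -344 (J(T) = (64 - 56)*(-19 - 24) = 8*(-43) = -344)
l(n, Y) = Y²
14303 - ((l(46, q(10, -5)) + 15319) + J((0*2)*(-3))) = 14303 - ((24² + 15319) - 344) = 14303 - ((576 + 15319) - 344) = 14303 - (15895 - 344) = 14303 - 1*15551 = 14303 - 15551 = -1248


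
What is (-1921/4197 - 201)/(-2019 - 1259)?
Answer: 422759/6878883 ≈ 0.061458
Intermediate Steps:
(-1921/4197 - 201)/(-2019 - 1259) = (-1921*1/4197 - 201)/(-3278) = (-1921/4197 - 201)*(-1/3278) = -845518/4197*(-1/3278) = 422759/6878883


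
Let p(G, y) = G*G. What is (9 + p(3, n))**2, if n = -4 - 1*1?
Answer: 324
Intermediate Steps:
n = -5 (n = -4 - 1 = -5)
p(G, y) = G**2
(9 + p(3, n))**2 = (9 + 3**2)**2 = (9 + 9)**2 = 18**2 = 324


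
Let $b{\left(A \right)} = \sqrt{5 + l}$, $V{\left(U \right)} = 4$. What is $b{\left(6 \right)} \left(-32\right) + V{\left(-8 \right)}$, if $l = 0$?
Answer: $4 - 32 \sqrt{5} \approx -67.554$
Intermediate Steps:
$b{\left(A \right)} = \sqrt{5}$ ($b{\left(A \right)} = \sqrt{5 + 0} = \sqrt{5}$)
$b{\left(6 \right)} \left(-32\right) + V{\left(-8 \right)} = \sqrt{5} \left(-32\right) + 4 = - 32 \sqrt{5} + 4 = 4 - 32 \sqrt{5}$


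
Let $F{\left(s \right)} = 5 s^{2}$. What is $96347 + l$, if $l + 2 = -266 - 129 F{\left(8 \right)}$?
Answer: $54799$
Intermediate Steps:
$l = -41548$ ($l = -2 - \left(266 + 129 \cdot 5 \cdot 8^{2}\right) = -2 - \left(266 + 129 \cdot 5 \cdot 64\right) = -2 - 41546 = -41548$)
$96347 + l = 96347 - 41548 = 54799$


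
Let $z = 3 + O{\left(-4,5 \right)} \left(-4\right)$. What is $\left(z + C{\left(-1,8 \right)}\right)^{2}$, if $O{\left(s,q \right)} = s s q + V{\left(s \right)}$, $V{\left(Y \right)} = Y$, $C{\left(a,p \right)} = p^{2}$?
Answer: $56169$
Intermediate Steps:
$O{\left(s,q \right)} = s + q s^{2}$ ($O{\left(s,q \right)} = s s q + s = s^{2} q + s = q s^{2} + s = s + q s^{2}$)
$z = -301$ ($z = 3 + - 4 \left(1 + 5 \left(-4\right)\right) \left(-4\right) = 3 + - 4 \left(1 - 20\right) \left(-4\right) = 3 + \left(-4\right) \left(-19\right) \left(-4\right) = 3 + 76 \left(-4\right) = 3 - 304 = -301$)
$\left(z + C{\left(-1,8 \right)}\right)^{2} = \left(-301 + 8^{2}\right)^{2} = \left(-301 + 64\right)^{2} = \left(-237\right)^{2} = 56169$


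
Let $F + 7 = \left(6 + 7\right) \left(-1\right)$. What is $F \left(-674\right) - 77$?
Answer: $13403$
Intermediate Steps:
$F = -20$ ($F = -7 + \left(6 + 7\right) \left(-1\right) = -7 + 13 \left(-1\right) = -7 - 13 = -20$)
$F \left(-674\right) - 77 = \left(-20\right) \left(-674\right) - 77 = 13480 - 77 = 13403$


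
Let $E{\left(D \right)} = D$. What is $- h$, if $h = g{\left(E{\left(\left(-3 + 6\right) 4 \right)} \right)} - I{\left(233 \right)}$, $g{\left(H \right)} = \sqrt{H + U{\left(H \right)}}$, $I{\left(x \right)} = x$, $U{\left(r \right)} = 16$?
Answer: $233 - 2 \sqrt{7} \approx 227.71$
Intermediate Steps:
$g{\left(H \right)} = \sqrt{16 + H}$ ($g{\left(H \right)} = \sqrt{H + 16} = \sqrt{16 + H}$)
$h = -233 + 2 \sqrt{7}$ ($h = \sqrt{16 + \left(-3 + 6\right) 4} - 233 = \sqrt{16 + 3 \cdot 4} - 233 = \sqrt{16 + 12} - 233 = \sqrt{28} - 233 = 2 \sqrt{7} - 233 = -233 + 2 \sqrt{7} \approx -227.71$)
$- h = - (-233 + 2 \sqrt{7}) = 233 - 2 \sqrt{7}$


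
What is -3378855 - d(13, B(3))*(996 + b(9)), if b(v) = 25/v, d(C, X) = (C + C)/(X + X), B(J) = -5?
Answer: -151931618/45 ≈ -3.3763e+6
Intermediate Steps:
d(C, X) = C/X (d(C, X) = (2*C)/((2*X)) = (2*C)*(1/(2*X)) = C/X)
-3378855 - d(13, B(3))*(996 + b(9)) = -3378855 - 13/(-5)*(996 + 25/9) = -3378855 - 13*(-⅕)*(996 + 25*(⅑)) = -3378855 - (-13)*(996 + 25/9)/5 = -3378855 - (-13)*8989/(5*9) = -3378855 - 1*(-116857/45) = -3378855 + 116857/45 = -151931618/45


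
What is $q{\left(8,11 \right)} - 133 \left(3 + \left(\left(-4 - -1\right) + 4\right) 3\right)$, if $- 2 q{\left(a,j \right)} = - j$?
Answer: $- \frac{1585}{2} \approx -792.5$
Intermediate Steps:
$q{\left(a,j \right)} = \frac{j}{2}$ ($q{\left(a,j \right)} = - \frac{\left(-1\right) j}{2} = \frac{j}{2}$)
$q{\left(8,11 \right)} - 133 \left(3 + \left(\left(-4 - -1\right) + 4\right) 3\right) = \frac{1}{2} \cdot 11 - 133 \left(3 + \left(\left(-4 - -1\right) + 4\right) 3\right) = \frac{11}{2} - 133 \left(3 + \left(\left(-4 + 1\right) + 4\right) 3\right) = \frac{11}{2} - 133 \left(3 + \left(-3 + 4\right) 3\right) = \frac{11}{2} - 133 \left(3 + 1 \cdot 3\right) = \frac{11}{2} - 133 \left(3 + 3\right) = \frac{11}{2} - 798 = - \frac{1585}{2}$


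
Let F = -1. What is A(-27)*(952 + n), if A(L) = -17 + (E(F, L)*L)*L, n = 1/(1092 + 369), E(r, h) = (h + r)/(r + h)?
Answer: 990301576/1461 ≈ 6.7782e+5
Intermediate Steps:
E(r, h) = 1 (E(r, h) = (h + r)/(h + r) = 1)
n = 1/1461 ≈ 0.00068446
A(L) = -17 + L**2 (A(L) = -17 + (1*L)*L = -17 + L*L = -17 + L**2)
A(-27)*(952 + n) = (-17 + (-27)**2)*(952 + 1/1461) = (-17 + 729)*(1390873/1461) = 712*(1390873/1461) = 990301576/1461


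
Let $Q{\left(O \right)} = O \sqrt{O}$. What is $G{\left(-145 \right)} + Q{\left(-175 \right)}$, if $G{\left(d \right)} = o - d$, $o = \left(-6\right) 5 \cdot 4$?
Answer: $25 - 875 i \sqrt{7} \approx 25.0 - 2315.0 i$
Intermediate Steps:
$o = -120$ ($o = \left(-30\right) 4 = -120$)
$Q{\left(O \right)} = O^{\frac{3}{2}}$
$G{\left(d \right)} = -120 - d$
$G{\left(-145 \right)} + Q{\left(-175 \right)} = \left(-120 - -145\right) + \left(-175\right)^{\frac{3}{2}} = \left(-120 + 145\right) - 875 i \sqrt{7} = 25 - 875 i \sqrt{7}$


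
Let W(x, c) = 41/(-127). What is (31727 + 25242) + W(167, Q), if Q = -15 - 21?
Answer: 7235022/127 ≈ 56969.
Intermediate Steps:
Q = -36
W(x, c) = -41/127 (W(x, c) = 41*(-1/127) = -41/127)
(31727 + 25242) + W(167, Q) = (31727 + 25242) - 41/127 = 56969 - 41/127 = 7235022/127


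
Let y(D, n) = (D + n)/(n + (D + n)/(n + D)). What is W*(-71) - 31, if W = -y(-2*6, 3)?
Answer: -763/4 ≈ -190.75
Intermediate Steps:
y(D, n) = (D + n)/(1 + n) (y(D, n) = (D + n)/(n + (D + n)/(D + n)) = (D + n)/(n + 1) = (D + n)/(1 + n))
W = 9/4 (W = -(-2*6 + 3)/(1 + 3) = -(-12 + 3)/4 = -(-9)/4 = -1*(-9/4) = 9/4 ≈ 2.2500)
W*(-71) - 31 = (9/4)*(-71) - 31 = -639/4 - 31 = -763/4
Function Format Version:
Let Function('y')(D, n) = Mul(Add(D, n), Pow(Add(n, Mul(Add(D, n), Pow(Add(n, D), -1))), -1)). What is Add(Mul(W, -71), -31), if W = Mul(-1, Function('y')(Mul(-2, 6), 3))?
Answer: Rational(-763, 4) ≈ -190.75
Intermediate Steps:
Function('y')(D, n) = Mul(Pow(Add(1, n), -1), Add(D, n)) (Function('y')(D, n) = Mul(Add(D, n), Pow(Add(n, Mul(Add(D, n), Pow(Add(D, n), -1))), -1)) = Mul(Add(D, n), Pow(Add(n, 1), -1)) = Mul(Add(D, n), Pow(Add(1, n), -1)) = Mul(Pow(Add(1, n), -1), Add(D, n)))
W = Rational(9, 4) (W = Mul(-1, Mul(Pow(Add(1, 3), -1), Add(Mul(-2, 6), 3))) = Mul(-1, Mul(Pow(4, -1), Add(-12, 3))) = Mul(-1, Mul(Rational(1, 4), -9)) = Mul(-1, Rational(-9, 4)) = Rational(9, 4) ≈ 2.2500)
Add(Mul(W, -71), -31) = Add(Mul(Rational(9, 4), -71), -31) = Add(Rational(-639, 4), -31) = Rational(-763, 4)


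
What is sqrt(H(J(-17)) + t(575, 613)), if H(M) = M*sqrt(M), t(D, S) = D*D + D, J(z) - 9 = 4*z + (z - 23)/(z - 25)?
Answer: sqrt(146059200 - 1219*I*sqrt(25599))/21 ≈ 575.5 - 0.38424*I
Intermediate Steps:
J(z) = 9 + 4*z + (-23 + z)/(-25 + z) (J(z) = 9 + (4*z + (z - 23)/(z - 25)) = 9 + (4*z + (-23 + z)/(-25 + z)) = 9 + 4*z + (-23 + z)/(-25 + z))
t(D, S) = D + D**2 (t(D, S) = D**2 + D = D + D**2)
H(M) = M**(3/2)
sqrt(H(J(-17)) + t(575, 613)) = sqrt((2*(-124 - 45*(-17) + 2*(-17)**2)/(-25 - 17))**(3/2) + 575*(1 + 575)) = sqrt((2*(-124 + 765 + 2*289)/(-42))**(3/2) + 575*576) = sqrt((2*(-1/42)*(-124 + 765 + 578))**(3/2) + 331200) = sqrt((2*(-1/42)*1219)**(3/2) + 331200) = sqrt((-1219/21)**(3/2) + 331200) = sqrt(-1219*I*sqrt(25599)/441 + 331200) = sqrt(331200 - 1219*I*sqrt(25599)/441)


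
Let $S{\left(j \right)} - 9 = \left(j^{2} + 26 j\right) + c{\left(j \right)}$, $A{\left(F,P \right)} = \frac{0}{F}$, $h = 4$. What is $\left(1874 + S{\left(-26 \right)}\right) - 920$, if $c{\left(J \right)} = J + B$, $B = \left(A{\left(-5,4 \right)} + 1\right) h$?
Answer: $941$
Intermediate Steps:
$A{\left(F,P \right)} = 0$
$B = 4$ ($B = \left(0 + 1\right) 4 = 1 \cdot 4 = 4$)
$c{\left(J \right)} = 4 + J$ ($c{\left(J \right)} = J + 4 = 4 + J$)
$S{\left(j \right)} = 13 + j^{2} + 27 j$ ($S{\left(j \right)} = 9 + \left(\left(j^{2} + 26 j\right) + \left(4 + j\right)\right) = 9 + \left(4 + j^{2} + 27 j\right) = 13 + j^{2} + 27 j$)
$\left(1874 + S{\left(-26 \right)}\right) - 920 = \left(1874 + \left(13 + \left(-26\right)^{2} + 27 \left(-26\right)\right)\right) - 920 = \left(1874 + \left(13 + 676 - 702\right)\right) - 920 = \left(1874 - 13\right) - 920 = 1861 - 920 = 941$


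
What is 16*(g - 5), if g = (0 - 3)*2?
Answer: -176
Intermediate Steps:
g = -6 (g = -3*2 = -6)
16*(g - 5) = 16*(-6 - 5) = 16*(-11) = -176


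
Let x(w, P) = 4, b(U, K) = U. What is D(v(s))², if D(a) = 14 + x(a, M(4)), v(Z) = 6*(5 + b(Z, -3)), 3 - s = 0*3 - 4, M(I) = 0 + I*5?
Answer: 324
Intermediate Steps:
M(I) = 5*I (M(I) = 0 + 5*I = 5*I)
s = 7 (s = 3 - (0*3 - 4) = 3 - (0 - 4) = 3 - 1*(-4) = 3 + 4 = 7)
v(Z) = 30 + 6*Z (v(Z) = 6*(5 + Z) = 30 + 6*Z)
D(a) = 18 (D(a) = 14 + 4 = 18)
D(v(s))² = 18² = 324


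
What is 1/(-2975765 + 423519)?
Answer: -1/2552246 ≈ -3.9181e-7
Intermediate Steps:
1/(-2975765 + 423519) = 1/(-2552246) = -1/2552246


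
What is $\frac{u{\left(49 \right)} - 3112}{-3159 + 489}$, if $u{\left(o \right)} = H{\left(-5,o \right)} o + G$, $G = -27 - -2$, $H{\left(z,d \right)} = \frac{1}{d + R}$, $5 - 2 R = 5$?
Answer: $\frac{1568}{1335} \approx 1.1745$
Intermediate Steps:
$R = 0$ ($R = \frac{5}{2} - \frac{5}{2} = 0$)
$H{\left(z,d \right)} = \frac{1}{d}$ ($H{\left(z,d \right)} = \frac{1}{d + 0} = \frac{1}{d}$)
$G = -25$ ($G = -27 + 2 = -25$)
$u{\left(o \right)} = -24$ ($u{\left(o \right)} = \frac{o}{o} - 25 = 1 - 25 = -24$)
$\frac{u{\left(49 \right)} - 3112}{-3159 + 489} = \frac{-24 - 3112}{-3159 + 489} = - \frac{3136}{-2670} = \left(-3136\right) \left(- \frac{1}{2670}\right) = \frac{1568}{1335}$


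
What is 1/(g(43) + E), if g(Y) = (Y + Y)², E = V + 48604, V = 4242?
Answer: 1/60242 ≈ 1.6600e-5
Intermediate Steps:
E = 52846 (E = 4242 + 48604 = 52846)
g(Y) = 4*Y² (g(Y) = (2*Y)² = 4*Y²)
1/(g(43) + E) = 1/(4*43² + 52846) = 1/(4*1849 + 52846) = 1/(7396 + 52846) = 1/60242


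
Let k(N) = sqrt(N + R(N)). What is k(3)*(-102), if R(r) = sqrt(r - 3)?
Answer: -102*sqrt(3) ≈ -176.67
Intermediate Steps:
R(r) = sqrt(-3 + r)
k(N) = sqrt(N + sqrt(-3 + N))
k(3)*(-102) = sqrt(3 + sqrt(-3 + 3))*(-102) = sqrt(3 + sqrt(0))*(-102) = sqrt(3 + 0)*(-102) = sqrt(3)*(-102) = -102*sqrt(3)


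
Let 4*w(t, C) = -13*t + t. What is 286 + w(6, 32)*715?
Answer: -12584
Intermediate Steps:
w(t, C) = -3*t (w(t, C) = (-13*t + t)/4 = (-12*t)/4 = -3*t)
286 + w(6, 32)*715 = 286 - 3*6*715 = 286 - 18*715 = 286 - 12870 = -12584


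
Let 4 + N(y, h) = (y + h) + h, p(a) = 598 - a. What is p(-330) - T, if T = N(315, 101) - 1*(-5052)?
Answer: -4637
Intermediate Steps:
N(y, h) = -4 + y + 2*h (N(y, h) = -4 + ((y + h) + h) = -4 + ((h + y) + h) = -4 + (y + 2*h) = -4 + y + 2*h)
T = 5565 (T = (-4 + 315 + 2*101) - 1*(-5052) = (-4 + 315 + 202) + 5052 = 513 + 5052 = 5565)
p(-330) - T = (598 - 1*(-330)) - 1*5565 = (598 + 330) - 5565 = 928 - 5565 = -4637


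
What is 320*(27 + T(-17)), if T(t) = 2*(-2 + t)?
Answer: -3520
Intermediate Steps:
T(t) = -4 + 2*t
320*(27 + T(-17)) = 320*(27 + (-4 + 2*(-17))) = 320*(27 + (-4 - 34)) = 320*(27 - 38) = 320*(-11) = -3520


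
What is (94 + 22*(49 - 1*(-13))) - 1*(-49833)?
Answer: 51291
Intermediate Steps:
(94 + 22*(49 - 1*(-13))) - 1*(-49833) = (94 + 22*(49 + 13)) + 49833 = (94 + 22*62) + 49833 = (94 + 1364) + 49833 = 1458 + 49833 = 51291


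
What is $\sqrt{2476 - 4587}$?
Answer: $i \sqrt{2111} \approx 45.946 i$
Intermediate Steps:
$\sqrt{2476 - 4587} = \sqrt{-2111} = i \sqrt{2111}$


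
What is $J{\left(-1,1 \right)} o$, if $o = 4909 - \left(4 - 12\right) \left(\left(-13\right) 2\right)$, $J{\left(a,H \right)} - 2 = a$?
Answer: $4701$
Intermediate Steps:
$J{\left(a,H \right)} = 2 + a$
$o = 4701$ ($o = 4909 - \left(-8\right) \left(-26\right) = 4909 - 208 = 4701$)
$J{\left(-1,1 \right)} o = \left(2 - 1\right) 4701 = 1 \cdot 4701 = 4701$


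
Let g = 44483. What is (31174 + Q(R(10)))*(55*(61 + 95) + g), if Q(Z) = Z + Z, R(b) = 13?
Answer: 1655565600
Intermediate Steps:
Q(Z) = 2*Z
(31174 + Q(R(10)))*(55*(61 + 95) + g) = (31174 + 2*13)*(55*(61 + 95) + 44483) = (31174 + 26)*(55*156 + 44483) = 31200*(8580 + 44483) = 31200*53063 = 1655565600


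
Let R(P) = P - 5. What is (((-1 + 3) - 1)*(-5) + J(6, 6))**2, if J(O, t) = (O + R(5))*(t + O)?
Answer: 4489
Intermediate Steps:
R(P) = -5 + P
J(O, t) = O*(O + t) (J(O, t) = (O + (-5 + 5))*(t + O) = (O + 0)*(O + t) = O*(O + t))
(((-1 + 3) - 1)*(-5) + J(6, 6))**2 = (((-1 + 3) - 1)*(-5) + 6*(6 + 6))**2 = ((2 - 1)*(-5) + 6*12)**2 = (1*(-5) + 72)**2 = (-5 + 72)**2 = 67**2 = 4489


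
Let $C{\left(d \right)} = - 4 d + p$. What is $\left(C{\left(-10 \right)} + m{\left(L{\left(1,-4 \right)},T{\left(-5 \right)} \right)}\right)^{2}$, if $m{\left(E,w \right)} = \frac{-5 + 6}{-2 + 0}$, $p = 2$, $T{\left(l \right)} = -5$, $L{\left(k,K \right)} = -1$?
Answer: $\frac{6889}{4} \approx 1722.3$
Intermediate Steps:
$m{\left(E,w \right)} = - \frac{1}{2}$ ($m{\left(E,w \right)} = 1 \frac{1}{-2} = 1 \left(- \frac{1}{2}\right) = - \frac{1}{2}$)
$C{\left(d \right)} = 2 - 4 d$ ($C{\left(d \right)} = - 4 d + 2 = 2 - 4 d$)
$\left(C{\left(-10 \right)} + m{\left(L{\left(1,-4 \right)},T{\left(-5 \right)} \right)}\right)^{2} = \left(\left(2 - -40\right) - \frac{1}{2}\right)^{2} = \left(\left(2 + 40\right) - \frac{1}{2}\right)^{2} = \left(42 - \frac{1}{2}\right)^{2} = \left(\frac{83}{2}\right)^{2} = \frac{6889}{4}$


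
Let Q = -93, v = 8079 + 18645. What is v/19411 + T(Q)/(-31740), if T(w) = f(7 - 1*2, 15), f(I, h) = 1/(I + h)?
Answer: 16964375789/12322102800 ≈ 1.3767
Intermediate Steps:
v = 26724
T(w) = 1/20 (T(w) = 1/((7 - 1*2) + 15) = 1/((7 - 2) + 15) = 1/(5 + 15) = 1/20)
v/19411 + T(Q)/(-31740) = 26724/19411 + (1/20)/(-31740) = 26724*(1/19411) + (1/20)*(-1/31740) = 26724/19411 - 1/634800 = 16964375789/12322102800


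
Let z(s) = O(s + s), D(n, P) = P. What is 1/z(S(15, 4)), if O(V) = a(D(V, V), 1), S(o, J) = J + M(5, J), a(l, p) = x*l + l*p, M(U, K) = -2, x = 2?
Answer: 1/12 ≈ 0.083333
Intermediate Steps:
a(l, p) = 2*l + l*p
S(o, J) = -2 + J (S(o, J) = J - 2 = -2 + J)
O(V) = 3*V (O(V) = V*(2 + 1) = V*3 = 3*V)
z(s) = 6*s (z(s) = 3*(s + s) = 3*(2*s) = 6*s)
1/z(S(15, 4)) = 1/(6*(-2 + 4)) = 1/(6*2) = 1/12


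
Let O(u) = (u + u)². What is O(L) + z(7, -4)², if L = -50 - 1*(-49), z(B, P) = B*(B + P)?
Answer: 445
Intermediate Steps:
L = -1 (L = -50 + 49 = -1)
O(u) = 4*u² (O(u) = (2*u)² = 4*u²)
O(L) + z(7, -4)² = 4*(-1)² + (7*(7 - 4))² = 4*1 + (7*3)² = 4 + 21² = 4 + 441 = 445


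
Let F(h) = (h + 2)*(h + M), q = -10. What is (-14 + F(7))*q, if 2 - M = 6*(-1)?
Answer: -1210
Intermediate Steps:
M = 8 (M = 2 - 6*(-1) = 2 - 1*(-6) = 2 + 6 = 8)
F(h) = (2 + h)*(8 + h) (F(h) = (h + 2)*(h + 8) = (2 + h)*(8 + h))
(-14 + F(7))*q = (-14 + (16 + 7² + 10*7))*(-10) = (-14 + (16 + 49 + 70))*(-10) = (-14 + 135)*(-10) = 121*(-10) = -1210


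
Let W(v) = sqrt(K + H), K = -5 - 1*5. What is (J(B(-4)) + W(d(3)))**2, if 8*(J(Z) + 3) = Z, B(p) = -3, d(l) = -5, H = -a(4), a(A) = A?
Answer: (27 - 8*I*sqrt(14))**2/64 ≈ -2.6094 - 25.256*I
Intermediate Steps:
K = -10 (K = -5 - 5 = -10)
H = -4 (H = -1*4 = -4)
W(v) = I*sqrt(14) (W(v) = sqrt(-10 - 4) = sqrt(-14) = I*sqrt(14))
J(Z) = -3 + Z/8
(J(B(-4)) + W(d(3)))**2 = ((-3 + (1/8)*(-3)) + I*sqrt(14))**2 = ((-3 - 3/8) + I*sqrt(14))**2 = (-27/8 + I*sqrt(14))**2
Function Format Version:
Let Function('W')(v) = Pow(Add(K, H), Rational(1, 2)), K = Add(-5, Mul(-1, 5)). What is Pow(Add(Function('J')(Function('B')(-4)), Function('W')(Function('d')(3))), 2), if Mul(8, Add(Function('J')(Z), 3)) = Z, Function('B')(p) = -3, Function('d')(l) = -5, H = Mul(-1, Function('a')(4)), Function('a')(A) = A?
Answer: Mul(Rational(1, 64), Pow(Add(27, Mul(-8, I, Pow(14, Rational(1, 2)))), 2)) ≈ Add(-2.6094, Mul(-25.256, I))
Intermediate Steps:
K = -10 (K = Add(-5, -5) = -10)
H = -4 (H = Mul(-1, 4) = -4)
Function('W')(v) = Mul(I, Pow(14, Rational(1, 2))) (Function('W')(v) = Pow(Add(-10, -4), Rational(1, 2)) = Pow(-14, Rational(1, 2)) = Mul(I, Pow(14, Rational(1, 2))))
Function('J')(Z) = Add(-3, Mul(Rational(1, 8), Z))
Pow(Add(Function('J')(Function('B')(-4)), Function('W')(Function('d')(3))), 2) = Pow(Add(Add(-3, Mul(Rational(1, 8), -3)), Mul(I, Pow(14, Rational(1, 2)))), 2) = Pow(Add(Add(-3, Rational(-3, 8)), Mul(I, Pow(14, Rational(1, 2)))), 2) = Pow(Add(Rational(-27, 8), Mul(I, Pow(14, Rational(1, 2)))), 2)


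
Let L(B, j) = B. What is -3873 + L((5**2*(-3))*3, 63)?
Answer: -4098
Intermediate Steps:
-3873 + L((5**2*(-3))*3, 63) = -3873 + (5**2*(-3))*3 = -3873 + (25*(-3))*3 = -3873 - 75*3 = -3873 - 225 = -4098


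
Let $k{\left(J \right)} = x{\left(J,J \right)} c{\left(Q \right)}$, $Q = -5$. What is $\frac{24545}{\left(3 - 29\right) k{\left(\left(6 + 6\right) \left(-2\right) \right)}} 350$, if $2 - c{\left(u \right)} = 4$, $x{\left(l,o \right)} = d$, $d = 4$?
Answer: $\frac{4295375}{104} \approx 41302.0$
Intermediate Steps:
$x{\left(l,o \right)} = 4$
$c{\left(u \right)} = -2$ ($c{\left(u \right)} = 2 - 4 = -2$)
$k{\left(J \right)} = -8$ ($k{\left(J \right)} = 4 \left(-2\right) = -8$)
$\frac{24545}{\left(3 - 29\right) k{\left(\left(6 + 6\right) \left(-2\right) \right)}} 350 = \frac{24545}{\left(3 - 29\right) \left(-8\right)} 350 = \frac{24545}{\left(-26\right) \left(-8\right)} 350 = \frac{24545}{208} \cdot 350 = \frac{4295375}{104}$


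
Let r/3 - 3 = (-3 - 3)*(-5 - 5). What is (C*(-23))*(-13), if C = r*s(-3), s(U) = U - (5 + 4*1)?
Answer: -678132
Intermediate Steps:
s(U) = -9 + U (s(U) = U - (5 + 4) = U - 1*9 = U - 9 = -9 + U)
r = 189 (r = 9 + 3*((-3 - 3)*(-5 - 5)) = 9 + 3*(-6*(-10)) = 9 + 3*60 = 9 + 180 = 189)
C = -2268 (C = 189*(-9 - 3) = 189*(-12) = -2268)
(C*(-23))*(-13) = -2268*(-23)*(-13) = 52164*(-13) = -678132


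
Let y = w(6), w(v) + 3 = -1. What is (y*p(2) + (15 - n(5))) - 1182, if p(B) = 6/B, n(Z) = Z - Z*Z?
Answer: -1159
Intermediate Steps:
w(v) = -4 (w(v) = -3 - 1 = -4)
n(Z) = Z - Z²
y = -4
(y*p(2) + (15 - n(5))) - 1182 = (-24/2 + (15 - 5*(1 - 1*5))) - 1182 = (-24/2 + (15 - 5*(1 - 5))) - 1182 = (-4*3 + (15 - 5*(-4))) - 1182 = (-12 + (15 - 1*(-20))) - 1182 = (-12 + (15 + 20)) - 1182 = (-12 + 35) - 1182 = 23 - 1182 = -1159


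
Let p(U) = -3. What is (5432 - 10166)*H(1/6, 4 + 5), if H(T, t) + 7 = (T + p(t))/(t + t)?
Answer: 203299/6 ≈ 33883.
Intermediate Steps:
H(T, t) = -7 + (-3 + T)/(2*t) (H(T, t) = -7 + (T - 3)/(t + t) = -7 + (-3 + T)/((2*t)) = -7 + (-3 + T)*(1/(2*t)) = -7 + (-3 + T)/(2*t))
(5432 - 10166)*H(1/6, 4 + 5) = (5432 - 10166)*((-3 + 1/6 - 14*(4 + 5))/(2*(4 + 5))) = -2367*(-3 + ⅙ - 14*9)/9 = -2367*(-3 + ⅙ - 126)/9 = -2367*(-773)/(9*6) = -4734*(-773/108) = 203299/6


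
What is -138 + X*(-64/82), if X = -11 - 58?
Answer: -3450/41 ≈ -84.146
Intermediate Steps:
X = -69
-138 + X*(-64/82) = -138 - (-4416)/82 = -138 - 69*(-32/41) = -138 + 2208/41 = -3450/41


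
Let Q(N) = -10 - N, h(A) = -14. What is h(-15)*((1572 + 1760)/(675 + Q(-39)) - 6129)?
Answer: 7545097/88 ≈ 85740.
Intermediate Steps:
h(-15)*((1572 + 1760)/(675 + Q(-39)) - 6129) = -14*((1572 + 1760)/(675 + (-10 - 1*(-39))) - 6129) = -14*(3332/(675 + (-10 + 39)) - 6129) = -14*(3332/(675 + 29) - 6129) = -14*(3332/704 - 6129) = -14*(3332*(1/704) - 6129) = -14*(833/176 - 6129) = -14*(-1077871/176) = 7545097/88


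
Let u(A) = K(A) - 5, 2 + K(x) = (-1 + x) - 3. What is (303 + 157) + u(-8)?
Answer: 441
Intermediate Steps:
K(x) = -6 + x (K(x) = -2 + ((-1 + x) - 3) = -2 + (-4 + x) = -6 + x)
u(A) = -11 + A (u(A) = (-6 + A) - 5 = -11 + A)
(303 + 157) + u(-8) = (303 + 157) + (-11 - 8) = 460 - 19 = 441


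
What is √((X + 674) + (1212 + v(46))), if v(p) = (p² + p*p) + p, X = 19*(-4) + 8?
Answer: 4*√381 ≈ 78.077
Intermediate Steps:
X = -68 (X = -76 + 8 = -68)
v(p) = p + 2*p² (v(p) = (p² + p²) + p = 2*p² + p = p + 2*p²)
√((X + 674) + (1212 + v(46))) = √((-68 + 674) + (1212 + 46*(1 + 2*46))) = √(606 + (1212 + 46*(1 + 92))) = √(606 + (1212 + 46*93)) = √(606 + (1212 + 4278)) = √(606 + 5490) = √6096 = 4*√381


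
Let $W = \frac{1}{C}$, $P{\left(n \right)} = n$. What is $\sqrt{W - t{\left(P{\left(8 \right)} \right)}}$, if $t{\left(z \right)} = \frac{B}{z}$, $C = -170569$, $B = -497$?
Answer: $\frac{\sqrt{169545570}}{1652} \approx 7.8819$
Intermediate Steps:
$t{\left(z \right)} = - \frac{497}{z}$
$W = - \frac{1}{170569}$ ($W = \frac{1}{-170569} = - \frac{1}{170569} \approx -5.8627 \cdot 10^{-6}$)
$\sqrt{W - t{\left(P{\left(8 \right)} \right)}} = \sqrt{- \frac{1}{170569} - - \frac{497}{8}} = \sqrt{- \frac{1}{170569} + \frac{497}{8}} = \sqrt{\frac{84772785}{1364552}} = \frac{\sqrt{169545570}}{1652}$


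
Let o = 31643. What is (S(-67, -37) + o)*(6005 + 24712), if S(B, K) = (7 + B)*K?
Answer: 1040169771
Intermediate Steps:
S(B, K) = K*(7 + B)
(S(-67, -37) + o)*(6005 + 24712) = (-37*(7 - 67) + 31643)*(6005 + 24712) = (-37*(-60) + 31643)*30717 = (2220 + 31643)*30717 = 33863*30717 = 1040169771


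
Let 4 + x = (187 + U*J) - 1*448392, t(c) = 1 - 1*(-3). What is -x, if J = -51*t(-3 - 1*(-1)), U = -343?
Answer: 378237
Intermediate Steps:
t(c) = 4 (t(c) = 1 + 3 = 4)
J = -204 (J = -51*4 = -204)
x = -378237 (x = -4 + ((187 - 343*(-204)) - 1*448392) = -4 + ((187 + 69972) - 448392) = -4 + (70159 - 448392) = -4 - 378233 = -378237)
-x = -1*(-378237) = 378237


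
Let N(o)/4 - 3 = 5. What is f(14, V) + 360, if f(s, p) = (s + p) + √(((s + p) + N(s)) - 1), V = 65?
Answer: 439 + √110 ≈ 449.49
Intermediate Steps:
N(o) = 32 (N(o) = 12 + 4*5 = 12 + 20 = 32)
f(s, p) = p + s + √(31 + p + s) (f(s, p) = (s + p) + √(((s + p) + 32) - 1) = (p + s) + √(((p + s) + 32) - 1) = (p + s) + √((32 + p + s) - 1) = (p + s) + √(31 + p + s) = p + s + √(31 + p + s))
f(14, V) + 360 = (65 + 14 + √(31 + 65 + 14)) + 360 = (65 + 14 + √110) + 360 = (79 + √110) + 360 = 439 + √110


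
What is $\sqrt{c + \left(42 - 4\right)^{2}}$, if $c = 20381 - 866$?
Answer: $\sqrt{20959} \approx 144.77$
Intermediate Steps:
$c = 19515$ ($c = 20381 - 866 = 19515$)
$\sqrt{c + \left(42 - 4\right)^{2}} = \sqrt{19515 + \left(42 - 4\right)^{2}} = \sqrt{19515 + 38^{2}} = \sqrt{19515 + 1444} = \sqrt{20959}$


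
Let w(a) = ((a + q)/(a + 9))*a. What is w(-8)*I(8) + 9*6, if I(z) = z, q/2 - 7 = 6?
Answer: -1098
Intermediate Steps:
q = 26 (q = 14 + 2*6 = 14 + 12 = 26)
w(a) = a*(26 + a)/(9 + a) (w(a) = ((a + 26)/(a + 9))*a = ((26 + a)/(9 + a))*a = a*(26 + a)/(9 + a))
w(-8)*I(8) + 9*6 = -8*(26 - 8)/(9 - 8)*8 + 9*6 = -8*18/1*8 + 54 = -8*1*18*8 + 54 = -144*8 + 54 = -1152 + 54 = -1098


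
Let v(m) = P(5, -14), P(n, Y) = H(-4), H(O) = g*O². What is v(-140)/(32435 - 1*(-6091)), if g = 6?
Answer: 16/6421 ≈ 0.0024918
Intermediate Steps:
H(O) = 6*O²
P(n, Y) = 96 (P(n, Y) = 6*(-4)² = 6*16 = 96)
v(m) = 96
v(-140)/(32435 - 1*(-6091)) = 96/(32435 - 1*(-6091)) = 96/(32435 + 6091) = 96/38526 = 96*(1/38526) = 16/6421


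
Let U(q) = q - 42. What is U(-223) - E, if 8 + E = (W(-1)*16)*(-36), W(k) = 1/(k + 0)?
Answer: -833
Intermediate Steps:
W(k) = 1/k
U(q) = -42 + q
E = 568 (E = -8 + (16/(-1))*(-36) = -8 - 1*16*(-36) = -8 - 16*(-36) = -8 + 576 = 568)
U(-223) - E = (-42 - 223) - 1*568 = -265 - 568 = -833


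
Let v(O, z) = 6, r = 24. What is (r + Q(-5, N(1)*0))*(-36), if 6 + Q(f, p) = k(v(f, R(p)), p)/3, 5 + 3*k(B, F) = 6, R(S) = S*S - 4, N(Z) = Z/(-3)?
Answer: -652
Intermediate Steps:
N(Z) = -Z/3 (N(Z) = Z*(-⅓) = -Z/3)
R(S) = -4 + S² (R(S) = S² - 4 = -4 + S²)
k(B, F) = ⅓ (k(B, F) = -5/3 + (⅓)*6 = -5/3 + 2 = ⅓)
Q(f, p) = -53/9 (Q(f, p) = -6 + (⅓)/3 = -6 + (⅓)*(⅓) = -6 + ⅑ = -53/9)
(r + Q(-5, N(1)*0))*(-36) = (24 - 53/9)*(-36) = (163/9)*(-36) = -652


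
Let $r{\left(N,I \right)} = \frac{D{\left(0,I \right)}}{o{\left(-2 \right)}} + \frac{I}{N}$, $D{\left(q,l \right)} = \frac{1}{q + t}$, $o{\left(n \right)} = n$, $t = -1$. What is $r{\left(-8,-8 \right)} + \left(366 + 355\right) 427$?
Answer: $\frac{615737}{2} \approx 3.0787 \cdot 10^{5}$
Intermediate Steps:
$D{\left(q,l \right)} = \frac{1}{-1 + q}$ ($D{\left(q,l \right)} = \frac{1}{q - 1} = \frac{1}{-1 + q}$)
$r{\left(N,I \right)} = \frac{1}{2} + \frac{I}{N}$ ($r{\left(N,I \right)} = \frac{1}{\left(-1 + 0\right) \left(-2\right)} + \frac{I}{N} = \frac{1}{-1} \left(- \frac{1}{2}\right) + \frac{I}{N} = \left(-1\right) \left(- \frac{1}{2}\right) + \frac{I}{N} = \frac{1}{2} + \frac{I}{N}$)
$r{\left(-8,-8 \right)} + \left(366 + 355\right) 427 = \frac{-8 + \frac{1}{2} \left(-8\right)}{-8} + \left(366 + 355\right) 427 = - \frac{-8 - 4}{8} + 721 \cdot 427 = \left(- \frac{1}{8}\right) \left(-12\right) + 307867 = \frac{3}{2} + 307867 = \frac{615737}{2}$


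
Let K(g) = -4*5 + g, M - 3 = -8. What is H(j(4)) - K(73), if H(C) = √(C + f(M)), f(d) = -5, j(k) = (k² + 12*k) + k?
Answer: -53 + 3*√7 ≈ -45.063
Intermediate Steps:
M = -5 (M = 3 - 8 = -5)
K(g) = -20 + g
j(k) = k² + 13*k
H(C) = √(-5 + C) (H(C) = √(C - 5) = √(-5 + C))
H(j(4)) - K(73) = √(-5 + 4*(13 + 4)) - (-20 + 73) = √(-5 + 4*17) - 1*53 = √(-5 + 68) - 53 = √63 - 53 = 3*√7 - 53 = -53 + 3*√7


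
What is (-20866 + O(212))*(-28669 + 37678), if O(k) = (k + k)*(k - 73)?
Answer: 342972630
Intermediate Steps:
O(k) = 2*k*(-73 + k) (O(k) = (2*k)*(-73 + k) = 2*k*(-73 + k))
(-20866 + O(212))*(-28669 + 37678) = (-20866 + 2*212*(-73 + 212))*(-28669 + 37678) = (-20866 + 2*212*139)*9009 = (-20866 + 58936)*9009 = 38070*9009 = 342972630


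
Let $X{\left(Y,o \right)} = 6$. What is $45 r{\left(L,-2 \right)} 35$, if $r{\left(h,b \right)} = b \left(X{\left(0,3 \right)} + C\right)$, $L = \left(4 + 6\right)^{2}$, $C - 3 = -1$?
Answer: $-25200$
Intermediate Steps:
$C = 2$ ($C = 3 - 1 = 2$)
$L = 100$ ($L = 10^{2} = 100$)
$r{\left(h,b \right)} = 8 b$ ($r{\left(h,b \right)} = b \left(6 + 2\right) = b 8 = 8 b$)
$45 r{\left(L,-2 \right)} 35 = 45 \cdot 8 \left(-2\right) 35 = 45 \left(\left(-16\right) 35\right) = 45 \left(-560\right) = -25200$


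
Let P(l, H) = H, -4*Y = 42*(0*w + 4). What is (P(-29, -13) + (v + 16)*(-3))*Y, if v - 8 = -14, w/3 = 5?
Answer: 1806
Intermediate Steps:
w = 15 (w = 3*5 = 15)
v = -6 (v = 8 - 14 = -6)
Y = -42 (Y = -21*(0*15 + 4)/2 = -21*(0 + 4)/2 = -21*4/2 = -1/4*168 = -42)
(P(-29, -13) + (v + 16)*(-3))*Y = (-13 + (-6 + 16)*(-3))*(-42) = (-13 + 10*(-3))*(-42) = (-13 - 30)*(-42) = -43*(-42) = 1806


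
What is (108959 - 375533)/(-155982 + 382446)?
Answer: -6347/5392 ≈ -1.1771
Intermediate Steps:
(108959 - 375533)/(-155982 + 382446) = -266574/226464 = -266574*1/226464 = -6347/5392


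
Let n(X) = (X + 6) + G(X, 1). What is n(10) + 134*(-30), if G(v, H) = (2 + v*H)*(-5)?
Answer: -4064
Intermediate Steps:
G(v, H) = -10 - 5*H*v (G(v, H) = (2 + H*v)*(-5) = -10 - 5*H*v)
n(X) = -4 - 4*X (n(X) = (X + 6) + (-10 - 5*1*X) = (6 + X) + (-10 - 5*X) = -4 - 4*X)
n(10) + 134*(-30) = (-4 - 4*10) + 134*(-30) = (-4 - 40) - 4020 = -44 - 4020 = -4064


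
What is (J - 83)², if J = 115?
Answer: 1024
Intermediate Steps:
(J - 83)² = (115 - 83)² = 32² = 1024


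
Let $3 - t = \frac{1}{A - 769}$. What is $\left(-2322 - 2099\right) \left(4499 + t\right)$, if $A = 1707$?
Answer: $- \frac{18669330375}{938} \approx -1.9903 \cdot 10^{7}$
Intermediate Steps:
$t = \frac{2813}{938}$ ($t = 3 - \frac{1}{1707 - 769} = 3 - \frac{1}{938} = \frac{2813}{938} \approx 2.9989$)
$\left(-2322 - 2099\right) \left(4499 + t\right) = \left(-2322 - 2099\right) \left(4499 + \frac{2813}{938}\right) = \left(-4421\right) \frac{4222875}{938} = - \frac{18669330375}{938}$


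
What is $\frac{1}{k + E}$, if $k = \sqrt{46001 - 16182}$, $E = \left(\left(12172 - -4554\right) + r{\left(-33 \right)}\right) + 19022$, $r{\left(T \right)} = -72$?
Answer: $\frac{35676}{1272747157} - \frac{\sqrt{29819}}{1272747157} \approx 2.7895 \cdot 10^{-5}$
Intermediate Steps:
$E = 35676$ ($E = \left(\left(12172 - -4554\right) - 72\right) + 19022 = \left(\left(12172 + 4554\right) - 72\right) + 19022 = \left(16726 - 72\right) + 19022 = 16654 + 19022 = 35676$)
$k = \sqrt{29819} \approx 172.68$
$\frac{1}{k + E} = \frac{1}{\sqrt{29819} + 35676} = \frac{1}{35676 + \sqrt{29819}}$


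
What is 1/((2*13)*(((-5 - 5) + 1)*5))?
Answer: -1/1170 ≈ -0.00085470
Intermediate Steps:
1/((2*13)*(((-5 - 5) + 1)*5)) = 1/(26*((-10 + 1)*5)) = 1/(26*(-9*5)) = 1/(26*(-45)) = 1/(-1170) = -1/1170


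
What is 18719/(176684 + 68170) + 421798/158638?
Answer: 53124236107/19421574426 ≈ 2.7353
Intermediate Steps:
18719/(176684 + 68170) + 421798/158638 = 18719/244854 + 421798*(1/158638) = 18719*(1/244854) + 210899/79319 = 18719/244854 + 210899/79319 = 53124236107/19421574426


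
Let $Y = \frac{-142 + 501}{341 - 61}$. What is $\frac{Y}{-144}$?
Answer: $- \frac{359}{40320} \approx -0.0089038$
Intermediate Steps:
$Y = \frac{359}{280} \approx 1.2821$
$\frac{Y}{-144} = \frac{359}{280 \left(-144\right)} = \frac{359}{280} \left(- \frac{1}{144}\right) = - \frac{359}{40320}$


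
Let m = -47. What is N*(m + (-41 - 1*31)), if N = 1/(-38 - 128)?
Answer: 119/166 ≈ 0.71687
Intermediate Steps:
N = -1/166 (N = 1/(-166) = -1/166 ≈ -0.0060241)
N*(m + (-41 - 1*31)) = -(-47 + (-41 - 1*31))/166 = -(-47 + (-41 - 31))/166 = -(-47 - 72)/166 = -1/166*(-119) = 119/166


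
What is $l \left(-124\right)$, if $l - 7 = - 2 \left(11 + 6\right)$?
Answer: $3348$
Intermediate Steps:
$l = -27$ ($l = 7 - 2 \left(11 + 6\right) = 7 - 34 = -27$)
$l \left(-124\right) = \left(-27\right) \left(-124\right) = 3348$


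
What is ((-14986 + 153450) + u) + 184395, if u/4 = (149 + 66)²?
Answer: 507759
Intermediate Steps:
u = 184900 (u = 4*(149 + 66)² = 4*215² = 4*46225 = 184900)
((-14986 + 153450) + u) + 184395 = ((-14986 + 153450) + 184900) + 184395 = (138464 + 184900) + 184395 = 323364 + 184395 = 507759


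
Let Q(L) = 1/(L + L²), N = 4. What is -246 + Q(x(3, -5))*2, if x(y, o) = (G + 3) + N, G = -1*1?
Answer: -5165/21 ≈ -245.95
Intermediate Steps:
G = -1
x(y, o) = 6 (x(y, o) = (-1 + 3) + 4 = 2 + 4 = 6)
-246 + Q(x(3, -5))*2 = -246 + (1/(6*(1 + 6)))*2 = -246 + ((⅙)/7)*2 = -246 + ((⅙)*(⅐))*2 = -246 + (1/42)*2 = -246 + 1/21 = -5165/21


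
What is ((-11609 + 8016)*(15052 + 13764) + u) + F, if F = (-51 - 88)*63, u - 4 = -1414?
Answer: -103546055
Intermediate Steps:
u = -1410 (u = 4 - 1414 = -1410)
F = -8757 (F = -139*63 = -8757)
((-11609 + 8016)*(15052 + 13764) + u) + F = ((-11609 + 8016)*(15052 + 13764) - 1410) - 8757 = (-3593*28816 - 1410) - 8757 = (-103535888 - 1410) - 8757 = -103537298 - 8757 = -103546055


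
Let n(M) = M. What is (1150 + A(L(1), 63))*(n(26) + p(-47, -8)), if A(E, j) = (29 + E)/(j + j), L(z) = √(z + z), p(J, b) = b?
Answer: 144929/7 + √2/7 ≈ 20704.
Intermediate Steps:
L(z) = √2*√z (L(z) = √(2*z) = √2*√z)
A(E, j) = (29 + E)/(2*j) (A(E, j) = (29 + E)/((2*j)) = (29 + E)*(1/(2*j)) = (29 + E)/(2*j))
(1150 + A(L(1), 63))*(n(26) + p(-47, -8)) = (1150 + (½)*(29 + √2*√1)/63)*(26 - 8) = (1150 + (½)*(1/63)*(29 + √2*1))*18 = (1150 + (½)*(1/63)*(29 + √2))*18 = (1150 + (29/126 + √2/126))*18 = (144929/126 + √2/126)*18 = 144929/7 + √2/7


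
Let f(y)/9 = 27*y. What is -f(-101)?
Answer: 24543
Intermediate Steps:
f(y) = 243*y (f(y) = 9*(27*y) = 243*y)
-f(-101) = -243*(-101) = -1*(-24543) = 24543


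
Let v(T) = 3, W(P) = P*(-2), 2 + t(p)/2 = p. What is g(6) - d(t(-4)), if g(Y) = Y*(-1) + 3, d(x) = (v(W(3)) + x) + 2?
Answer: 4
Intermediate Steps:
t(p) = -4 + 2*p
W(P) = -2*P
d(x) = 5 + x (d(x) = (3 + x) + 2 = 5 + x)
g(Y) = 3 - Y (g(Y) = -Y + 3 = 3 - Y)
g(6) - d(t(-4)) = (3 - 1*6) - (5 + (-4 + 2*(-4))) = (3 - 6) - (5 + (-4 - 8)) = -3 - (5 - 12) = -3 - 1*(-7) = -3 + 7 = 4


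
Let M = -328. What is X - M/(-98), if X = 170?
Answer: 8166/49 ≈ 166.65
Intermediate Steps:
X - M/(-98) = 170 - (-328)/(-98) = 170 - (-328)*(-1)/98 = 170 - 1*164/49 = 170 - 164/49 = 8166/49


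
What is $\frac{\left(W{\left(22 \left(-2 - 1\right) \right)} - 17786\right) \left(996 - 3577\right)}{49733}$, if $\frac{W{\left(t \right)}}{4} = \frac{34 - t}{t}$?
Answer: $\frac{1515403178}{1641189} \approx 923.36$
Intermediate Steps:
$W{\left(t \right)} = \frac{4 \left(34 - t\right)}{t}$ ($W{\left(t \right)} = 4 \frac{34 - t}{t} = \frac{4 \left(34 - t\right)}{t}$)
$\frac{\left(W{\left(22 \left(-2 - 1\right) \right)} - 17786\right) \left(996 - 3577\right)}{49733} = \frac{\left(\left(-4 + \frac{136}{22 \left(-2 - 1\right)}\right) - 17786\right) \left(996 - 3577\right)}{49733} = \left(\left(-4 + \frac{136}{22 \left(-3\right)}\right) - 17786\right) \left(-2581\right) \frac{1}{49733} = \left(\left(-4 + \frac{136}{-66}\right) - 17786\right) \left(-2581\right) \frac{1}{49733} = \left(\left(-4 + 136 \left(- \frac{1}{66}\right)\right) - 17786\right) \left(-2581\right) \frac{1}{49733} = \left(\left(-4 - \frac{68}{33}\right) - 17786\right) \left(-2581\right) \frac{1}{49733} = \left(- \frac{200}{33} - 17786\right) \left(-2581\right) \frac{1}{49733} = \left(- \frac{587138}{33}\right) \left(-2581\right) \frac{1}{49733} = \frac{1515403178}{33} \cdot \frac{1}{49733} = \frac{1515403178}{1641189}$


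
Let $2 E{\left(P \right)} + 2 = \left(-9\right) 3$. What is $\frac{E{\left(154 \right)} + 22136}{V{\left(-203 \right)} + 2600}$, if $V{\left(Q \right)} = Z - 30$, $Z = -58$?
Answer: $\frac{44243}{5024} \approx 8.8063$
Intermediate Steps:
$E{\left(P \right)} = - \frac{29}{2}$ ($E{\left(P \right)} = -1 + \frac{\left(-9\right) 3}{2} = -1 + \frac{1}{2} \left(-27\right) = -1 - \frac{27}{2} = - \frac{29}{2}$)
$V{\left(Q \right)} = -88$ ($V{\left(Q \right)} = -58 - 30 = -88$)
$\frac{E{\left(154 \right)} + 22136}{V{\left(-203 \right)} + 2600} = \frac{- \frac{29}{2} + 22136}{-88 + 2600} = \frac{44243}{2 \cdot 2512} = \frac{44243}{2} \cdot \frac{1}{2512} = \frac{44243}{5024}$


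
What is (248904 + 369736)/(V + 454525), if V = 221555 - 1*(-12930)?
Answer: 61864/68901 ≈ 0.89787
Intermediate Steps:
V = 234485 (V = 221555 + 12930 = 234485)
(248904 + 369736)/(V + 454525) = (248904 + 369736)/(234485 + 454525) = 618640/689010 = 618640*(1/689010) = 61864/68901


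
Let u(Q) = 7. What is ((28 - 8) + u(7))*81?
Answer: 2187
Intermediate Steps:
((28 - 8) + u(7))*81 = ((28 - 8) + 7)*81 = (20 + 7)*81 = 27*81 = 2187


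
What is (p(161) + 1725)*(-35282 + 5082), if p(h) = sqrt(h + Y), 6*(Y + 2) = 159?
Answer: -52095000 - 15100*sqrt(742) ≈ -5.2506e+7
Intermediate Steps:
Y = 49/2 (Y = -2 + (1/6)*159 = -2 + 53/2 = 49/2 ≈ 24.500)
p(h) = sqrt(49/2 + h) (p(h) = sqrt(h + 49/2) = sqrt(49/2 + h))
(p(161) + 1725)*(-35282 + 5082) = (sqrt(98 + 4*161)/2 + 1725)*(-35282 + 5082) = (sqrt(98 + 644)/2 + 1725)*(-30200) = (sqrt(742)/2 + 1725)*(-30200) = (1725 + sqrt(742)/2)*(-30200) = -52095000 - 15100*sqrt(742)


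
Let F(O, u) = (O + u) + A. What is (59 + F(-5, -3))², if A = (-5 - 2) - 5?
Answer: 1521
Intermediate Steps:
A = -12 (A = -7 - 5 = -12)
F(O, u) = -12 + O + u (F(O, u) = (O + u) - 12 = -12 + O + u)
(59 + F(-5, -3))² = (59 + (-12 - 5 - 3))² = (59 - 20)² = 39² = 1521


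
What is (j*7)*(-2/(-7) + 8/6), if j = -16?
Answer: -544/3 ≈ -181.33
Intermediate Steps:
(j*7)*(-2/(-7) + 8/6) = (-16*7)*(-2/(-7) + 8/6) = -112*(-2*(-⅐) + 8*(⅙)) = -112*(2/7 + 4/3) = -112*34/21 = -544/3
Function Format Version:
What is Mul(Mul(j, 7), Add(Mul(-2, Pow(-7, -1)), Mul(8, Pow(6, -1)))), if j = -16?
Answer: Rational(-544, 3) ≈ -181.33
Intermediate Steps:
Mul(Mul(j, 7), Add(Mul(-2, Pow(-7, -1)), Mul(8, Pow(6, -1)))) = Mul(Mul(-16, 7), Add(Mul(-2, Pow(-7, -1)), Mul(8, Pow(6, -1)))) = Mul(-112, Add(Mul(-2, Rational(-1, 7)), Mul(8, Rational(1, 6)))) = Mul(-112, Add(Rational(2, 7), Rational(4, 3))) = Mul(-112, Rational(34, 21)) = Rational(-544, 3)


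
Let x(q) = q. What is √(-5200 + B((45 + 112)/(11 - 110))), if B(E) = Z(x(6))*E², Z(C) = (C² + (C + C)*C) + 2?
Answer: I*√48253810/99 ≈ 70.167*I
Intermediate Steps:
Z(C) = 2 + 3*C² (Z(C) = (C² + (2*C)*C) + 2 = (C² + 2*C²) + 2 = 3*C² + 2 = 2 + 3*C²)
B(E) = 110*E² (B(E) = (2 + 3*6²)*E² = (2 + 3*36)*E² = (2 + 108)*E² = 110*E²)
√(-5200 + B((45 + 112)/(11 - 110))) = √(-5200 + 110*((45 + 112)/(11 - 110))²) = √(-5200 + 110*(157/(-99))²) = √(-5200 + 110*(157*(-1/99))²) = √(-5200 + 110*(-157/99)²) = √(-5200 + 110*(24649/9801)) = √(-5200 + 246490/891) = √(-4386710/891) = I*√48253810/99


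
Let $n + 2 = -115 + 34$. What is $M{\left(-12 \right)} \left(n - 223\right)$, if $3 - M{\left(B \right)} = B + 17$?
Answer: $612$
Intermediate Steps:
$n = -83$ ($n = -2 + \left(-115 + 34\right) = -2 - 81 = -83$)
$M{\left(B \right)} = -14 - B$ ($M{\left(B \right)} = 3 - \left(B + 17\right) = 3 - \left(17 + B\right) = -14 - B$)
$M{\left(-12 \right)} \left(n - 223\right) = \left(-14 - -12\right) \left(-83 - 223\right) = \left(-14 + 12\right) \left(-306\right) = \left(-2\right) \left(-306\right) = 612$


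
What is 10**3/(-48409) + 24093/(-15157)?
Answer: -1181475037/733735213 ≈ -1.6102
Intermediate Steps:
10**3/(-48409) + 24093/(-15157) = 1000*(-1/48409) + 24093*(-1/15157) = -1000/48409 - 24093/15157 = -1181475037/733735213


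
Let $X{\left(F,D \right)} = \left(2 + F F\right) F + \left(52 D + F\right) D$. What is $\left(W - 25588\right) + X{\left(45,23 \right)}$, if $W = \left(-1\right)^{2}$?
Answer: $94171$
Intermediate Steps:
$W = 1$
$X{\left(F,D \right)} = D \left(F + 52 D\right) + F \left(2 + F^{2}\right)$ ($X{\left(F,D \right)} = \left(2 + F^{2}\right) F + \left(F + 52 D\right) D = F \left(2 + F^{2}\right) + D \left(F + 52 D\right) = D \left(F + 52 D\right) + F \left(2 + F^{2}\right)$)
$\left(W - 25588\right) + X{\left(45,23 \right)} = \left(1 - 25588\right) + \left(45^{3} + 2 \cdot 45 + 52 \cdot 23^{2} + 23 \cdot 45\right) = -25587 + \left(91125 + 90 + 52 \cdot 529 + 1035\right) = -25587 + \left(91125 + 90 + 27508 + 1035\right) = -25587 + 119758 = 94171$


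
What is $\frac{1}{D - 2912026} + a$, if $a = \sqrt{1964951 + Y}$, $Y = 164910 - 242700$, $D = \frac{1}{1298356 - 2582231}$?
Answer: $- \frac{1283875}{3738677380751} + \sqrt{1887161} \approx 1373.7$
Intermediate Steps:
$D = - \frac{1}{1283875}$ ($D = \frac{1}{-1283875} = - \frac{1}{1283875} \approx -7.7889 \cdot 10^{-7}$)
$Y = -77790$ ($Y = 164910 - 242700 = -77790$)
$a = \sqrt{1887161}$ ($a = \sqrt{1964951 - 77790} = \sqrt{1887161} \approx 1373.7$)
$\frac{1}{D - 2912026} + a = \frac{1}{- \frac{1}{1283875} - 2912026} + \sqrt{1887161} = \frac{1}{- \frac{3738677380751}{1283875}} + \sqrt{1887161} = - \frac{1283875}{3738677380751} + \sqrt{1887161}$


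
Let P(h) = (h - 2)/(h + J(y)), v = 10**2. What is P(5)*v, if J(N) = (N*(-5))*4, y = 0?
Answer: 60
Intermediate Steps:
v = 100
J(N) = -20*N (J(N) = -5*N*4 = -20*N)
P(h) = (-2 + h)/h (P(h) = (h - 2)/(h - 20*0) = (-2 + h)/(h + 0) = (-2 + h)/h)
P(5)*v = ((-2 + 5)/5)*100 = ((1/5)*3)*100 = (3/5)*100 = 60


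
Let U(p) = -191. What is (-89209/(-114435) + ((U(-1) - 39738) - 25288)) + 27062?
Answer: -4366178216/114435 ≈ -38154.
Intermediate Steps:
(-89209/(-114435) + ((U(-1) - 39738) - 25288)) + 27062 = (-89209/(-114435) + ((-191 - 39738) - 25288)) + 27062 = (-89209*(-1/114435) + (-39929 - 25288)) + 27062 = (89209/114435 - 65217) + 27062 = -7463018186/114435 + 27062 = -4366178216/114435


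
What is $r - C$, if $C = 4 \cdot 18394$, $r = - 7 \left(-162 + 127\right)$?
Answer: $-73331$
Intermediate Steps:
$r = 245$ ($r = \left(-7\right) \left(-35\right) = 245$)
$C = 73576$
$r - C = 245 - 73576 = -73331$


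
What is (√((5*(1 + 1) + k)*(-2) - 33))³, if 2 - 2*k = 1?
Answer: -162*I*√6 ≈ -396.82*I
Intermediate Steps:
k = ½ (k = 1 - ½*1 = 1 - ½ = ½ ≈ 0.50000)
(√((5*(1 + 1) + k)*(-2) - 33))³ = (√((5*(1 + 1) + ½)*(-2) - 33))³ = (√((5*2 + ½)*(-2) - 33))³ = (√((10 + ½)*(-2) - 33))³ = (√((21/2)*(-2) - 33))³ = (√(-21 - 33))³ = (√(-54))³ = (3*I*√6)³ = -162*I*√6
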